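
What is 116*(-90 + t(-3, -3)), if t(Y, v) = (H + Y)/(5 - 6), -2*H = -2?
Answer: -10208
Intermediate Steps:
H = 1 (H = -½*(-2) = 1)
t(Y, v) = -1 - Y (t(Y, v) = (1 + Y)/(5 - 6) = (1 + Y)/(-1) = (1 + Y)*(-1) = -1 - Y)
116*(-90 + t(-3, -3)) = 116*(-90 + (-1 - 1*(-3))) = 116*(-90 + (-1 + 3)) = 116*(-90 + 2) = 116*(-88) = -10208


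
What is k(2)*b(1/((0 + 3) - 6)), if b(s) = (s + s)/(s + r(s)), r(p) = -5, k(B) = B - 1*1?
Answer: 1/8 ≈ 0.12500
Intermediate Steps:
k(B) = -1 + B (k(B) = B - 1 = -1 + B)
b(s) = 2*s/(-5 + s) (b(s) = (s + s)/(s - 5) = (2*s)/(-5 + s) = 2*s/(-5 + s))
k(2)*b(1/((0 + 3) - 6)) = (-1 + 2)*(2/(((0 + 3) - 6)*(-5 + 1/((0 + 3) - 6)))) = 1*(2/((3 - 6)*(-5 + 1/(3 - 6)))) = 1*(2/(-3*(-5 + 1/(-3)))) = 1*(2*(-1/3)/(-5 - 1/3)) = 1*(2*(-1/3)/(-16/3)) = 1*(2*(-1/3)*(-3/16)) = 1*(1/8) = 1/8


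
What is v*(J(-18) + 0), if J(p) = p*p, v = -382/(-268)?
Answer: 30942/67 ≈ 461.82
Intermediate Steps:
v = 191/134 (v = -382*(-1/268) = 191/134 ≈ 1.4254)
J(p) = p**2
v*(J(-18) + 0) = 191*((-18)**2 + 0)/134 = 191*(324 + 0)/134 = (191/134)*324 = 30942/67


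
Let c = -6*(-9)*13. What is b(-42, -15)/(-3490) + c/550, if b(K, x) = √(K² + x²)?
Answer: 351/275 - 3*√221/3490 ≈ 1.2636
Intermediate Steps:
c = 702 (c = 54*13 = 702)
b(-42, -15)/(-3490) + c/550 = √((-42)² + (-15)²)/(-3490) + 702/550 = √(1764 + 225)*(-1/3490) + 702*(1/550) = √1989*(-1/3490) + 351/275 = (3*√221)*(-1/3490) + 351/275 = -3*√221/3490 + 351/275 = 351/275 - 3*√221/3490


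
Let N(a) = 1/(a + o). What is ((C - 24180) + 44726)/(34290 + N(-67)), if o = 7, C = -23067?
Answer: -151260/2057399 ≈ -0.073520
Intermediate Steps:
N(a) = 1/(7 + a) (N(a) = 1/(a + 7) = 1/(7 + a))
((C - 24180) + 44726)/(34290 + N(-67)) = ((-23067 - 24180) + 44726)/(34290 + 1/(7 - 67)) = (-47247 + 44726)/(34290 + 1/(-60)) = -2521/(34290 - 1/60) = -2521/2057399/60 = -2521*60/2057399 = -151260/2057399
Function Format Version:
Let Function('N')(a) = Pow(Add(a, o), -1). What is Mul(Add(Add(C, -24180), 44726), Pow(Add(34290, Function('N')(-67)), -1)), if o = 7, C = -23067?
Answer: Rational(-151260, 2057399) ≈ -0.073520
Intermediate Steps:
Function('N')(a) = Pow(Add(7, a), -1) (Function('N')(a) = Pow(Add(a, 7), -1) = Pow(Add(7, a), -1))
Mul(Add(Add(C, -24180), 44726), Pow(Add(34290, Function('N')(-67)), -1)) = Mul(Add(Add(-23067, -24180), 44726), Pow(Add(34290, Pow(Add(7, -67), -1)), -1)) = Mul(Add(-47247, 44726), Pow(Add(34290, Pow(-60, -1)), -1)) = Mul(-2521, Pow(Add(34290, Rational(-1, 60)), -1)) = Mul(-2521, Pow(Rational(2057399, 60), -1)) = Mul(-2521, Rational(60, 2057399)) = Rational(-151260, 2057399)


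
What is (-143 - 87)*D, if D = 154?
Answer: -35420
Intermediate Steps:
(-143 - 87)*D = (-143 - 87)*154 = -230*154 = -35420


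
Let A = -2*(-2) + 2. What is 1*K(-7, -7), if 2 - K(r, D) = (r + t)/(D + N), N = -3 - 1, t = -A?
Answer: 9/11 ≈ 0.81818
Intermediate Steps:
A = 6 (A = 4 + 2 = 6)
t = -6 (t = -1*6 = -6)
N = -4
K(r, D) = 2 - (-6 + r)/(-4 + D) (K(r, D) = 2 - (r - 6)/(D - 4) = 2 - (-6 + r)/(-4 + D))
1*K(-7, -7) = 1*((-2 - 1*(-7) + 2*(-7))/(-4 - 7)) = 1*((-2 + 7 - 14)/(-11)) = 1*(-1/11*(-9)) = 1*(9/11) = 9/11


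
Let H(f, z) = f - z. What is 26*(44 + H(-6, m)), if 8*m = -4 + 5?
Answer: 3939/4 ≈ 984.75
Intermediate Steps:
m = 1/8 (m = (-4 + 5)/8 = (1/8)*1 = 1/8 ≈ 0.12500)
26*(44 + H(-6, m)) = 26*(44 + (-6 - 1*1/8)) = 26*(44 + (-6 - 1/8)) = 26*(44 - 49/8) = 26*(303/8) = 3939/4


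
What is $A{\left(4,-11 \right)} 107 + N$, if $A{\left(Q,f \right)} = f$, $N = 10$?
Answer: $-1167$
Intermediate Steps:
$A{\left(4,-11 \right)} 107 + N = \left(-11\right) 107 + 10 = -1177 + 10 = -1167$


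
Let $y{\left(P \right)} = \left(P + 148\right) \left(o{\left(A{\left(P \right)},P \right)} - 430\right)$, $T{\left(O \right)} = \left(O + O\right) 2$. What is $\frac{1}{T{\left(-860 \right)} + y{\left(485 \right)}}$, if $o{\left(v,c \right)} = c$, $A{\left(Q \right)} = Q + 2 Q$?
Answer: $\frac{1}{31375} \approx 3.1873 \cdot 10^{-5}$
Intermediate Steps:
$A{\left(Q \right)} = 3 Q$
$T{\left(O \right)} = 4 O$ ($T{\left(O \right)} = 2 O 2 = 4 O$)
$y{\left(P \right)} = \left(-430 + P\right) \left(148 + P\right)$ ($y{\left(P \right)} = \left(P + 148\right) \left(P - 430\right) = \left(148 + P\right) \left(-430 + P\right) = \left(-430 + P\right) \left(148 + P\right)$)
$\frac{1}{T{\left(-860 \right)} + y{\left(485 \right)}} = \frac{1}{4 \left(-860\right) - \left(200410 - 235225\right)} = \frac{1}{-3440 - -34815} = \frac{1}{-3440 + 34815} = \frac{1}{31375}$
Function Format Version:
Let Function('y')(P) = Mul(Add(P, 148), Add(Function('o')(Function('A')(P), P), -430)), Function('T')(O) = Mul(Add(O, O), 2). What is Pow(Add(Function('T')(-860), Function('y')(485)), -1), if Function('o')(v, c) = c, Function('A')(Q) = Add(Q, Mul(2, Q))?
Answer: Rational(1, 31375) ≈ 3.1873e-5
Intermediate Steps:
Function('A')(Q) = Mul(3, Q)
Function('T')(O) = Mul(4, O) (Function('T')(O) = Mul(Mul(2, O), 2) = Mul(4, O))
Function('y')(P) = Mul(Add(-430, P), Add(148, P)) (Function('y')(P) = Mul(Add(P, 148), Add(P, -430)) = Mul(Add(148, P), Add(-430, P)) = Mul(Add(-430, P), Add(148, P)))
Pow(Add(Function('T')(-860), Function('y')(485)), -1) = Pow(Add(Mul(4, -860), Add(-63640, Pow(485, 2), Mul(-282, 485))), -1) = Pow(Add(-3440, Add(-63640, 235225, -136770)), -1) = Pow(Add(-3440, 34815), -1) = Pow(31375, -1) = Rational(1, 31375)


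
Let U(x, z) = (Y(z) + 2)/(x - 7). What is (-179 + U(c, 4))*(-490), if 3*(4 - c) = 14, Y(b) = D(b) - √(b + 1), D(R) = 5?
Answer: 2027620/23 - 1470*√5/23 ≈ 88015.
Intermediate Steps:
Y(b) = 5 - √(1 + b) (Y(b) = 5 - √(b + 1) = 5 - √(1 + b))
c = -⅔ (c = 4 - ⅓*14 = 4 - 14/3 = -⅔ ≈ -0.66667)
U(x, z) = (7 - √(1 + z))/(-7 + x) (U(x, z) = ((5 - √(1 + z)) + 2)/(x - 7) = (7 - √(1 + z))/(-7 + x))
(-179 + U(c, 4))*(-490) = (-179 + (7 - √(1 + 4))/(-7 - ⅔))*(-490) = (-179 + (7 - √5)/(-23/3))*(-490) = (-179 - 3*(7 - √5)/23)*(-490) = (-179 + (-21/23 + 3*√5/23))*(-490) = (-4138/23 + 3*√5/23)*(-490) = 2027620/23 - 1470*√5/23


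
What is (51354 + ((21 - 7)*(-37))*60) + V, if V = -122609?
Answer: -102335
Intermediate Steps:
(51354 + ((21 - 7)*(-37))*60) + V = (51354 + ((21 - 7)*(-37))*60) - 122609 = (51354 + (14*(-37))*60) - 122609 = (51354 - 518*60) - 122609 = (51354 - 31080) - 122609 = 20274 - 122609 = -102335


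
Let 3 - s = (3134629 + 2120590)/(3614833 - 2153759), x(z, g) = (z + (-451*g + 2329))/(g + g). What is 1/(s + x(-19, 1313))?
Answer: -959195081/216027186561 ≈ -0.0044402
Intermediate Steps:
x(z, g) = (2329 + z - 451*g)/(2*g) (x(z, g) = (z + (2329 - 451*g))/((2*g)) = (2329 + z - 451*g)*(1/(2*g)) = (2329 + z - 451*g)/(2*g))
s = -871997/1461074 (s = 3 - (3134629 + 2120590)/(3614833 - 2153759) = 3 - 5255219/1461074 = -871997/1461074 ≈ -0.59682)
1/(s + x(-19, 1313)) = 1/(-871997/1461074 + (½)*(2329 - 19 - 451*1313)/1313) = 1/(-871997/1461074 + (½)*(1/1313)*(2329 - 19 - 592163)) = 1/(-871997/1461074 + (½)*(1/1313)*(-589853)) = 1/(-871997/1461074 - 589853/2626) = 1/(-216027186561/959195081) = -959195081/216027186561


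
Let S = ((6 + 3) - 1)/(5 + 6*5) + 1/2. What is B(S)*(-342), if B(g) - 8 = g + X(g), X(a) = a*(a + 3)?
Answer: -9589851/2450 ≈ -3914.2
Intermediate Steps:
X(a) = a*(3 + a)
S = 51/70 (S = (9 - 1)/(5 + 30) + 1*(½) = 8/35 + ½ = 51/70 ≈ 0.72857)
B(g) = 8 + g + g*(3 + g) (B(g) = 8 + (g + g*(3 + g)) = 8 + g + g*(3 + g))
B(S)*(-342) = (8 + 51/70 + 51*(3 + 51/70)/70)*(-342) = (8 + 51/70 + (51/70)*(261/70))*(-342) = (8 + 51/70 + 13311/4900)*(-342) = (56081/4900)*(-342) = -9589851/2450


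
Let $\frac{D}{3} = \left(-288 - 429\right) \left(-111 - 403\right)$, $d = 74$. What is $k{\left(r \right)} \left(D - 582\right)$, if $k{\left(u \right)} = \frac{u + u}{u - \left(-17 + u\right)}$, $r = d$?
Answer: $\frac{163544736}{17} \approx 9.6203 \cdot 10^{6}$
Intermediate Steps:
$r = 74$
$k{\left(u \right)} = \frac{2 u}{17}$
$D = 1105614$ ($D = 3 \left(-288 - 429\right) \left(-111 - 403\right) = 3 \left(\left(-717\right) \left(-514\right)\right) = 3 \cdot 368538 = 1105614$)
$k{\left(r \right)} \left(D - 582\right) = \frac{2}{17} \cdot 74 \left(1105614 - 582\right) = \frac{148 \left(1105614 - 582\right)}{17} = \frac{148}{17} \cdot 1105032 = \frac{163544736}{17}$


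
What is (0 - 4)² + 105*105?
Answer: 11041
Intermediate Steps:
(0 - 4)² + 105*105 = (-4)² + 11025 = 16 + 11025 = 11041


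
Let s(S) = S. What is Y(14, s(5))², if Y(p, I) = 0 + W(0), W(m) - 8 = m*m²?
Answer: 64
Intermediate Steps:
W(m) = 8 + m³ (W(m) = 8 + m*m² = 8 + m³)
Y(p, I) = 8 (Y(p, I) = 0 + (8 + 0³) = 0 + (8 + 0) = 0 + 8 = 8)
Y(14, s(5))² = 8² = 64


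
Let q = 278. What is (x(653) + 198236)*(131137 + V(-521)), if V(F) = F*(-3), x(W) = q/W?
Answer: 17177800822200/653 ≈ 2.6306e+10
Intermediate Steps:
x(W) = 278/W
V(F) = -3*F
(x(653) + 198236)*(131137 + V(-521)) = (278/653 + 198236)*(131137 - 3*(-521)) = (278*(1/653) + 198236)*(131137 + 1563) = (278/653 + 198236)*132700 = (129448386/653)*132700 = 17177800822200/653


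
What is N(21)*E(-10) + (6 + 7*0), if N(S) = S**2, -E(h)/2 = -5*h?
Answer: -44094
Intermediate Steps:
E(h) = 10*h (E(h) = -(-10)*h = 10*h)
N(21)*E(-10) + (6 + 7*0) = 21**2*(10*(-10)) + (6 + 7*0) = 441*(-100) + (6 + 0) = -44100 + 6 = -44094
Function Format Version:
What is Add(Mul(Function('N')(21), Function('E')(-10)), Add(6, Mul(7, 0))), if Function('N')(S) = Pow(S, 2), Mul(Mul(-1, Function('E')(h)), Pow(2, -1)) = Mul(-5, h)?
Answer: -44094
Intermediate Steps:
Function('E')(h) = Mul(10, h) (Function('E')(h) = Mul(-2, Mul(-5, h)) = Mul(10, h))
Add(Mul(Function('N')(21), Function('E')(-10)), Add(6, Mul(7, 0))) = Add(Mul(Pow(21, 2), Mul(10, -10)), Add(6, Mul(7, 0))) = Add(Mul(441, -100), Add(6, 0)) = Add(-44100, 6) = -44094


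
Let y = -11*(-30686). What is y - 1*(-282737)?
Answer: 620283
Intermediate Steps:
y = 337546
y - 1*(-282737) = 337546 - 1*(-282737) = 337546 + 282737 = 620283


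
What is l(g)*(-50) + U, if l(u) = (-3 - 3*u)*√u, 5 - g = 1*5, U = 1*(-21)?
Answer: -21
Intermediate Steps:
U = -21
g = 0 (g = 5 - 5 = 0)
l(u) = √u*(-3 - 3*u)
l(g)*(-50) + U = (3*√0*(-1 - 1*0))*(-50) - 21 = (3*0*(-1 + 0))*(-50) - 21 = (3*0*(-1))*(-50) - 21 = 0*(-50) - 21 = 0 - 21 = -21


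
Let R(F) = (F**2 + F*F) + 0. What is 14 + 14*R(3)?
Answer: 266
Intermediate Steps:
R(F) = 2*F**2 (R(F) = (F**2 + F**2) + 0 = 2*F**2 + 0 = 2*F**2)
14 + 14*R(3) = 14 + 14*(2*3**2) = 14 + 14*(2*9) = 14 + 14*18 = 14 + 252 = 266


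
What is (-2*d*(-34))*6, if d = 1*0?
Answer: 0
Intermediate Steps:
d = 0
(-2*d*(-34))*6 = (-2*0*(-34))*6 = (0*(-34))*6 = 0*6 = 0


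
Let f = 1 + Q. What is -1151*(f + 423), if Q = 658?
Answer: -1245382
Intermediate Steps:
f = 659 (f = 1 + 658 = 659)
-1151*(f + 423) = -1151*(659 + 423) = -1151*1082 = -1245382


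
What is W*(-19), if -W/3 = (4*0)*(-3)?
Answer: 0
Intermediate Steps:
W = 0 (W = -3*4*0*(-3) = -0*(-3) = -3*0 = 0)
W*(-19) = 0*(-19) = 0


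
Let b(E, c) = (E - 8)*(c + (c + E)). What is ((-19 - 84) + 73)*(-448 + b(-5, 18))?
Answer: 25530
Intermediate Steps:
b(E, c) = (-8 + E)*(E + 2*c) (b(E, c) = (-8 + E)*(c + (E + c)) = (-8 + E)*(E + 2*c))
((-19 - 84) + 73)*(-448 + b(-5, 18)) = ((-19 - 84) + 73)*(-448 + ((-5)² - 16*18 - 8*(-5) + 2*(-5)*18)) = (-103 + 73)*(-448 + (25 - 288 + 40 - 180)) = -30*(-448 - 403) = -30*(-851) = 25530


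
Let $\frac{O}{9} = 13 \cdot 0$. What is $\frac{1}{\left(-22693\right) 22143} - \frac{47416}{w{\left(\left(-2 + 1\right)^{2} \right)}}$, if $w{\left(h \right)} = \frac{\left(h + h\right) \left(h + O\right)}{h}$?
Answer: $- \frac{11913058975093}{502491099} \approx -23708.0$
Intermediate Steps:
$O = 0$ ($O = 9 \cdot 13 \cdot 0 = 9 \cdot 0 = 0$)
$w{\left(h \right)} = 2 h$ ($w{\left(h \right)} = \frac{\left(h + h\right) \left(h + 0\right)}{h} = \frac{2 h h}{h} = \frac{2 h^{2}}{h} = 2 h$)
$\frac{1}{\left(-22693\right) 22143} - \frac{47416}{w{\left(\left(-2 + 1\right)^{2} \right)}} = \frac{1}{\left(-22693\right) 22143} - \frac{47416}{2 \left(-2 + 1\right)^{2}} = \left(- \frac{1}{22693}\right) \frac{1}{22143} - \frac{47416}{2 \left(-1\right)^{2}} = - \frac{1}{502491099} - \frac{47416}{2 \cdot 1} = - \frac{1}{502491099} - \frac{47416}{2} = - \frac{1}{502491099} - 23708 = - \frac{11913058975093}{502491099}$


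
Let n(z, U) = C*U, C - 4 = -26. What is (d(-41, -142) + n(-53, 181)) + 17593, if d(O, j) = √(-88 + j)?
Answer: 13611 + I*√230 ≈ 13611.0 + 15.166*I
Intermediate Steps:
C = -22 (C = 4 - 26 = -22)
n(z, U) = -22*U
(d(-41, -142) + n(-53, 181)) + 17593 = (√(-88 - 142) - 22*181) + 17593 = (√(-230) - 3982) + 17593 = (I*√230 - 3982) + 17593 = (-3982 + I*√230) + 17593 = 13611 + I*√230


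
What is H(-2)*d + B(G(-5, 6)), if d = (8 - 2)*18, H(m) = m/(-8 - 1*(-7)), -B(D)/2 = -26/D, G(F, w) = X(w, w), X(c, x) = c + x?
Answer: 661/3 ≈ 220.33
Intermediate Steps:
G(F, w) = 2*w (G(F, w) = w + w = 2*w)
B(D) = 52/D (B(D) = -(-52)/D = 52/D)
H(m) = -m (H(m) = m/(-8 + 7) = m/(-1) = m*(-1) = -m)
d = 108 (d = 6*18 = 108)
H(-2)*d + B(G(-5, 6)) = -1*(-2)*108 + 52/((2*6)) = 2*108 + 52/12 = 216 + 52*(1/12) = 216 + 13/3 = 661/3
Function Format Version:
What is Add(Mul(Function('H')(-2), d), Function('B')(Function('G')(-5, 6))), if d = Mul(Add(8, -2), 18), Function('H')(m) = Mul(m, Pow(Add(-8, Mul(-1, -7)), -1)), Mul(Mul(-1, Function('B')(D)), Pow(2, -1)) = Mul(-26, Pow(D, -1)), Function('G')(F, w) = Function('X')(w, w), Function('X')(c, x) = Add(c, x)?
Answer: Rational(661, 3) ≈ 220.33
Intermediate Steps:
Function('G')(F, w) = Mul(2, w) (Function('G')(F, w) = Add(w, w) = Mul(2, w))
Function('B')(D) = Mul(52, Pow(D, -1)) (Function('B')(D) = Mul(-2, Mul(-26, Pow(D, -1))) = Mul(52, Pow(D, -1)))
Function('H')(m) = Mul(-1, m) (Function('H')(m) = Mul(m, Pow(Add(-8, 7), -1)) = Mul(m, Pow(-1, -1)) = Mul(m, -1) = Mul(-1, m))
d = 108 (d = Mul(6, 18) = 108)
Add(Mul(Function('H')(-2), d), Function('B')(Function('G')(-5, 6))) = Add(Mul(Mul(-1, -2), 108), Mul(52, Pow(Mul(2, 6), -1))) = Add(Mul(2, 108), Mul(52, Pow(12, -1))) = Add(216, Mul(52, Rational(1, 12))) = Add(216, Rational(13, 3)) = Rational(661, 3)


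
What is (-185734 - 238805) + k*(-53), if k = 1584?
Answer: -508491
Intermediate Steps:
(-185734 - 238805) + k*(-53) = (-185734 - 238805) + 1584*(-53) = -424539 - 83952 = -508491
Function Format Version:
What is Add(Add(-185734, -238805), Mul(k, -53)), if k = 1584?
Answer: -508491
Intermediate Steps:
Add(Add(-185734, -238805), Mul(k, -53)) = Add(Add(-185734, -238805), Mul(1584, -53)) = Add(-424539, -83952) = -508491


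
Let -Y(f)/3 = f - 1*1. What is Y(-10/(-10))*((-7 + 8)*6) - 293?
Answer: -293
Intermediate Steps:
Y(f) = 3 - 3*f (Y(f) = -3*(f - 1*1) = -3*(f - 1) = -3*(-1 + f) = 3 - 3*f)
Y(-10/(-10))*((-7 + 8)*6) - 293 = (3 - (-30)/(-10))*((-7 + 8)*6) - 293 = (3 - (-30)*(-1)/10)*(1*6) - 293 = (3 - 3*1)*6 - 293 = (3 - 3)*6 - 293 = 0*6 - 293 = 0 - 293 = -293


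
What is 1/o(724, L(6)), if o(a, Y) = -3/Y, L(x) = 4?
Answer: -4/3 ≈ -1.3333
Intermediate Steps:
1/o(724, L(6)) = 1/(-3/4) = 1/(-3*¼) = 1/(-¾) = -4/3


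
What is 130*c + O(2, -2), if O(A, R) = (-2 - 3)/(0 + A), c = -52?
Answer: -13525/2 ≈ -6762.5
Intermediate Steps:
O(A, R) = -5/A
130*c + O(2, -2) = 130*(-52) - 5/2 = -6760 - 5*1/2 = -6760 - 5/2 = -13525/2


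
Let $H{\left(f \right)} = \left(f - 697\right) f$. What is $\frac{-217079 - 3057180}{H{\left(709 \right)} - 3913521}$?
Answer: $\frac{3274259}{3905013} \approx 0.83848$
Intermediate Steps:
$H{\left(f \right)} = f \left(-697 + f\right)$ ($H{\left(f \right)} = \left(-697 + f\right) f = f \left(-697 + f\right)$)
$\frac{-217079 - 3057180}{H{\left(709 \right)} - 3913521} = \frac{-217079 - 3057180}{709 \left(-697 + 709\right) - 3913521} = - \frac{3274259}{709 \cdot 12 - 3913521} = - \frac{3274259}{8508 - 3913521} = - \frac{3274259}{-3905013} = \left(-3274259\right) \left(- \frac{1}{3905013}\right) = \frac{3274259}{3905013}$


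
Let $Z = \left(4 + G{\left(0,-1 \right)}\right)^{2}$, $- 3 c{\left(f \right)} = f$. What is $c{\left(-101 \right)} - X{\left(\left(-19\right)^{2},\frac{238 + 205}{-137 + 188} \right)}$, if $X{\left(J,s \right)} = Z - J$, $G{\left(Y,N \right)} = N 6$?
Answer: $\frac{1172}{3} \approx 390.67$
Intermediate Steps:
$G{\left(Y,N \right)} = 6 N$
$c{\left(f \right)} = - \frac{f}{3}$
$Z = 4$ ($Z = \left(4 + 6 \left(-1\right)\right)^{2} = \left(4 - 6\right)^{2} = \left(-2\right)^{2} = 4$)
$X{\left(J,s \right)} = 4 - J$
$c{\left(-101 \right)} - X{\left(\left(-19\right)^{2},\frac{238 + 205}{-137 + 188} \right)} = \left(- \frac{1}{3}\right) \left(-101\right) - \left(4 - \left(-19\right)^{2}\right) = \frac{101}{3} - \left(4 - 361\right) = \frac{101}{3} - -357 = \frac{101}{3} + 357 = \frac{1172}{3}$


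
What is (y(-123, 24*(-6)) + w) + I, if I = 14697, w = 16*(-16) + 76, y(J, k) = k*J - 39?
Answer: 32190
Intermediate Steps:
y(J, k) = -39 + J*k (y(J, k) = J*k - 39 = -39 + J*k)
w = -180 (w = -256 + 76 = -180)
(y(-123, 24*(-6)) + w) + I = ((-39 - 2952*(-6)) - 180) + 14697 = ((-39 - 123*(-144)) - 180) + 14697 = ((-39 + 17712) - 180) + 14697 = (17673 - 180) + 14697 = 17493 + 14697 = 32190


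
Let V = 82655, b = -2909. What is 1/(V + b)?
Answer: 1/79746 ≈ 1.2540e-5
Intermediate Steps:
1/(V + b) = 1/(82655 - 2909) = 1/79746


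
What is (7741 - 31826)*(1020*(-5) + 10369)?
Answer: -126903865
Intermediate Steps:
(7741 - 31826)*(1020*(-5) + 10369) = -24085*(-5100 + 10369) = -24085*5269 = -126903865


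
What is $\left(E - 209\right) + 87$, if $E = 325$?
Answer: $203$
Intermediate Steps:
$\left(E - 209\right) + 87 = \left(325 - 209\right) + 87 = 116 + 87 = 203$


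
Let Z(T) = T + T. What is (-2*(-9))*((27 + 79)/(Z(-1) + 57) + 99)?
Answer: 99918/55 ≈ 1816.7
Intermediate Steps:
Z(T) = 2*T
(-2*(-9))*((27 + 79)/(Z(-1) + 57) + 99) = (-2*(-9))*((27 + 79)/(2*(-1) + 57) + 99) = 18*(106/(-2 + 57) + 99) = 18*(106/55 + 99) = 18*(5551/55) = 99918/55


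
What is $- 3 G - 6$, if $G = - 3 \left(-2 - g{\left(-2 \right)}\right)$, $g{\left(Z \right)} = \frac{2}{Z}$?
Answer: $-15$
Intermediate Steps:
$G = 3$ ($G = - 3 \left(-2 - \frac{2}{-2}\right) = - 3 \left(-2 - 2 \left(- \frac{1}{2}\right)\right) = - 3 \left(-2 - -1\right) = - 3 \left(-2 + 1\right) = \left(-3\right) \left(-1\right) = 3$)
$- 3 G - 6 = \left(-3\right) 3 - 6 = -9 - 6 = -15$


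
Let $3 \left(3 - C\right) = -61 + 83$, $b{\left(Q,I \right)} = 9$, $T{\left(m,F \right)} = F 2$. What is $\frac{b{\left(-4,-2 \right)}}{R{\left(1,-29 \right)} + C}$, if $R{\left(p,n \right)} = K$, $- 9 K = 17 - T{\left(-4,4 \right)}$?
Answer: $- \frac{27}{16} \approx -1.6875$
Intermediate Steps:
$T{\left(m,F \right)} = 2 F$
$C = - \frac{13}{3}$ ($C = 3 - \frac{-61 + 83}{3} = 3 - \frac{22}{3} = - \frac{13}{3} \approx -4.3333$)
$K = -1$ ($K = - \frac{17 - 2 \cdot 4}{9} = - \frac{17 - 8}{9} = \left(- \frac{1}{9}\right) 9 = -1$)
$R{\left(p,n \right)} = -1$
$\frac{b{\left(-4,-2 \right)}}{R{\left(1,-29 \right)} + C} = \frac{1}{-1 - \frac{13}{3}} \cdot 9 = \frac{1}{- \frac{16}{3}} \cdot 9 = \left(- \frac{3}{16}\right) 9 = - \frac{27}{16}$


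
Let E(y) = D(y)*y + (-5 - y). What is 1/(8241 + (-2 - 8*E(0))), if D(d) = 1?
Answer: 1/8279 ≈ 0.00012079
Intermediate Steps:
E(y) = -5 (E(y) = 1*y + (-5 - y) = y + (-5 - y) = -5)
1/(8241 + (-2 - 8*E(0))) = 1/(8241 + (-2 - 8*(-5))) = 1/(8241 + (-2 + 40)) = 1/(8241 + 38) = 1/8279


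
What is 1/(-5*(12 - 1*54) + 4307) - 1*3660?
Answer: -16532219/4517 ≈ -3660.0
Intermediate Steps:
1/(-5*(12 - 1*54) + 4307) - 1*3660 = 1/(-5*(12 - 54) + 4307) - 3660 = 1/(-5*(-42) + 4307) - 3660 = 1/(210 + 4307) - 3660 = 1/4517 - 3660 = -16532219/4517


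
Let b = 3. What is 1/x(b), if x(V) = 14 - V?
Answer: 1/11 ≈ 0.090909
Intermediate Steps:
1/x(b) = 1/(14 - 1*3) = 1/(14 - 3) = 1/11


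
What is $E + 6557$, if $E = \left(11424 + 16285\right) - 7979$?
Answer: $26287$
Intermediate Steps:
$E = 19730$ ($E = 27709 - 7979 = 19730$)
$E + 6557 = 19730 + 6557 = 26287$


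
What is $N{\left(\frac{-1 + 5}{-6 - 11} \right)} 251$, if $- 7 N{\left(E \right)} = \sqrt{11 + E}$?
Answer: $- \frac{251 \sqrt{3111}}{119} \approx -117.65$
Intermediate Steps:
$N{\left(E \right)} = - \frac{\sqrt{11 + E}}{7}$
$N{\left(\frac{-1 + 5}{-6 - 11} \right)} 251 = - \frac{\sqrt{11 + \frac{-1 + 5}{-6 - 11}}}{7} \cdot 251 = - \frac{\sqrt{11 + \frac{4}{-17}}}{7} \cdot 251 = - \frac{\sqrt{11 + 4 \left(- \frac{1}{17}\right)}}{7} \cdot 251 = - \frac{\sqrt{11 - \frac{4}{17}}}{7} \cdot 251 = - \frac{\sqrt{\frac{183}{17}}}{7} \cdot 251 = - \frac{\frac{1}{17} \sqrt{3111}}{7} \cdot 251 = - \frac{\sqrt{3111}}{119} \cdot 251 = - \frac{251 \sqrt{3111}}{119}$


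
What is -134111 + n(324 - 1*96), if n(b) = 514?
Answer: -133597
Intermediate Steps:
-134111 + n(324 - 1*96) = -134111 + 514 = -133597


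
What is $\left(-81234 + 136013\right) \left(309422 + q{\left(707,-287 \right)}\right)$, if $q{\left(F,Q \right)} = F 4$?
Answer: $17104742750$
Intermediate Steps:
$q{\left(F,Q \right)} = 4 F$
$\left(-81234 + 136013\right) \left(309422 + q{\left(707,-287 \right)}\right) = \left(-81234 + 136013\right) \left(309422 + 4 \cdot 707\right) = 54779 \left(309422 + 2828\right) = 54779 \cdot 312250 = 17104742750$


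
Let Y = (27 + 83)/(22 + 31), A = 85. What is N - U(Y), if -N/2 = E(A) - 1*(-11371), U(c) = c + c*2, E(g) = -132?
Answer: -1191664/53 ≈ -22484.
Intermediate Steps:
Y = 110/53 ≈ 2.0755
U(c) = 3*c (U(c) = c + 2*c = 3*c)
N = -22478 (N = -2*(-132 - 1*(-11371)) = -2*(-132 + 11371) = -2*11239 = -22478)
N - U(Y) = -22478 - 3*110/53 = -22478 - 1*330/53 = -22478 - 330/53 = -1191664/53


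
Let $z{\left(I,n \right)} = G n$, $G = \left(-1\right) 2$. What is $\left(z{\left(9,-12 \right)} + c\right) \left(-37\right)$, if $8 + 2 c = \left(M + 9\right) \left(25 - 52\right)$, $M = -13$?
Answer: $-2738$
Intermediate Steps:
$G = -2$
$z{\left(I,n \right)} = - 2 n$
$c = 50$ ($c = -4 + \frac{\left(-13 + 9\right) \left(25 - 52\right)}{2} = -4 + \frac{\left(-4\right) \left(-27\right)}{2} = -4 + \frac{1}{2} \cdot 108 = -4 + 54 = 50$)
$\left(z{\left(9,-12 \right)} + c\right) \left(-37\right) = \left(\left(-2\right) \left(-12\right) + 50\right) \left(-37\right) = \left(24 + 50\right) \left(-37\right) = 74 \left(-37\right) = -2738$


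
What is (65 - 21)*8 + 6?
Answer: 358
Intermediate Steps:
(65 - 21)*8 + 6 = 44*8 + 6 = 352 + 6 = 358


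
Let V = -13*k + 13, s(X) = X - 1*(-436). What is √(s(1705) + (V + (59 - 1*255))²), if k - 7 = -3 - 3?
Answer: √40557 ≈ 201.39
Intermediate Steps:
k = 1 (k = 7 + (-3 - 3) = 7 - 6 = 1)
s(X) = 436 + X (s(X) = X + 436 = 436 + X)
V = 0 (V = -13*1 + 13 = -13 + 13 = 0)
√(s(1705) + (V + (59 - 1*255))²) = √((436 + 1705) + (0 + (59 - 1*255))²) = √(2141 + (0 + (59 - 255))²) = √(2141 + (0 - 196)²) = √(2141 + (-196)²) = √(2141 + 38416) = √40557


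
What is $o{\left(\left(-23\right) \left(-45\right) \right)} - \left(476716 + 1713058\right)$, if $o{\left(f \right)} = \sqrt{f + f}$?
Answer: $-2189774 + 3 \sqrt{230} \approx -2.1897 \cdot 10^{6}$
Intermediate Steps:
$o{\left(f \right)} = \sqrt{2} \sqrt{f}$ ($o{\left(f \right)} = \sqrt{2 f} = \sqrt{2} \sqrt{f}$)
$o{\left(\left(-23\right) \left(-45\right) \right)} - \left(476716 + 1713058\right) = \sqrt{2} \sqrt{\left(-23\right) \left(-45\right)} - \left(476716 + 1713058\right) = \sqrt{2} \sqrt{1035} - 2189774 = \sqrt{2} \cdot 3 \sqrt{115} - 2189774 = 3 \sqrt{230} - 2189774 = -2189774 + 3 \sqrt{230}$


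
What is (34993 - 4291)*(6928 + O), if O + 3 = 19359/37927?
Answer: 474370884204/2231 ≈ 2.1263e+8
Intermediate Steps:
O = -94422/37927 (O = -3 + 19359/37927 = -94422/37927 ≈ -2.4896)
(34993 - 4291)*(6928 + O) = (34993 - 4291)*(6928 - 94422/37927) = 30702*(262663834/37927) = 474370884204/2231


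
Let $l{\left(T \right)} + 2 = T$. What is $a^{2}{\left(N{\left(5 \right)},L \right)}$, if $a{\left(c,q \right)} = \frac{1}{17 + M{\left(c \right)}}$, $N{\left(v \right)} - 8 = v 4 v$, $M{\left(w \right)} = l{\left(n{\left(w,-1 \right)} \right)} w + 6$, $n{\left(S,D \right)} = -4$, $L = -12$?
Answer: $\frac{1}{390625} \approx 2.56 \cdot 10^{-6}$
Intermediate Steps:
$l{\left(T \right)} = -2 + T$
$M{\left(w \right)} = 6 - 6 w$ ($M{\left(w \right)} = \left(-2 - 4\right) w + 6 = - 6 w + 6 = 6 - 6 w$)
$N{\left(v \right)} = 8 + 4 v^{2}$ ($N{\left(v \right)} = 8 + v 4 v = 8 + 4 v v = 8 + 4 v^{2}$)
$a{\left(c,q \right)} = \frac{1}{23 - 6 c}$ ($a{\left(c,q \right)} = \frac{1}{17 - \left(-6 + 6 c\right)} = \frac{1}{23 - 6 c}$)
$a^{2}{\left(N{\left(5 \right)},L \right)} = \left(- \frac{1}{-23 + 6 \left(8 + 4 \cdot 5^{2}\right)}\right)^{2} = \left(- \frac{1}{-23 + 6 \left(8 + 4 \cdot 25\right)}\right)^{2} = \left(- \frac{1}{-23 + 6 \left(8 + 100\right)}\right)^{2} = \left(- \frac{1}{-23 + 6 \cdot 108}\right)^{2} = \left(- \frac{1}{-23 + 648}\right)^{2} = \left(- \frac{1}{625}\right)^{2} = \frac{1}{390625}$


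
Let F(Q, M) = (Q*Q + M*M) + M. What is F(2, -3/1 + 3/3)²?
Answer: 36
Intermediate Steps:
F(Q, M) = M + M² + Q² (F(Q, M) = (Q² + M²) + M = (M² + Q²) + M = M + M² + Q²)
F(2, -3/1 + 3/3)² = ((-3/1 + 3/3) + (-3/1 + 3/3)² + 2²)² = ((-3*1 + 3*(⅓)) + (-3*1 + 3*(⅓))² + 4)² = ((-3 + 1) + (-3 + 1)² + 4)² = (-2 + (-2)² + 4)² = (-2 + 4 + 4)² = 6² = 36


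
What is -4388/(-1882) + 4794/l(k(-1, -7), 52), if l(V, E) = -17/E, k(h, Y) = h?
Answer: -13796630/941 ≈ -14662.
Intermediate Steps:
-4388/(-1882) + 4794/l(k(-1, -7), 52) = -4388/(-1882) + 4794/((-17/52)) = -4388*(-1/1882) + 4794/((-17*1/52)) = 2194/941 + 4794/(-17/52) = 2194/941 + 4794*(-52/17) = 2194/941 - 14664 = -13796630/941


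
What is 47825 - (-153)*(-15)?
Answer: 45530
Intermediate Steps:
47825 - (-153)*(-15) = 47825 - 1*2295 = 47825 - 2295 = 45530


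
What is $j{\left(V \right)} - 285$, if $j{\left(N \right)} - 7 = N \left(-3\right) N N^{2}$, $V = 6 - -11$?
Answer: $-250841$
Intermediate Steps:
$V = 17$ ($V = 6 + 11 = 17$)
$j{\left(N \right)} = 7 - 3 N^{4}$ ($j{\left(N \right)} = 7 + N \left(-3\right) N N^{2} = 7 + - 3 N N N^{2} = 7 + - 3 N^{2} N^{2} = 7 - 3 N^{4}$)
$j{\left(V \right)} - 285 = \left(7 - 3 \cdot 17^{4}\right) - 285 = \left(7 - 250563\right) - 285 = -250556 - 285 = -250841$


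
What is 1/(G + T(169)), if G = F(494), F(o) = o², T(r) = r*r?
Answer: 1/272597 ≈ 3.6684e-6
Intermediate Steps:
T(r) = r²
G = 244036 (G = 494² = 244036)
1/(G + T(169)) = 1/(244036 + 169²) = 1/(244036 + 28561) = 1/272597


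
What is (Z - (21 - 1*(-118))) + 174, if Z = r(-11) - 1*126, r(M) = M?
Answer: -102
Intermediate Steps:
Z = -137 (Z = -11 - 1*126 = -11 - 126 = -137)
(Z - (21 - 1*(-118))) + 174 = (-137 - (21 - 1*(-118))) + 174 = (-137 - (21 + 118)) + 174 = (-137 - 1*139) + 174 = (-137 - 139) + 174 = -276 + 174 = -102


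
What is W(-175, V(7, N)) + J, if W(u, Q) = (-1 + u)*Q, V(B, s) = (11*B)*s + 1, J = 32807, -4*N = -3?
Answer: 22467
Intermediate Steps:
N = ¾ (N = -¼*(-3) = ¾ ≈ 0.75000)
V(B, s) = 1 + 11*B*s (V(B, s) = 11*B*s + 1 = 1 + 11*B*s)
W(u, Q) = Q*(-1 + u)
W(-175, V(7, N)) + J = (1 + 11*7*(¾))*(-1 - 175) + 32807 = (1 + 231/4)*(-176) + 32807 = (235/4)*(-176) + 32807 = -10340 + 32807 = 22467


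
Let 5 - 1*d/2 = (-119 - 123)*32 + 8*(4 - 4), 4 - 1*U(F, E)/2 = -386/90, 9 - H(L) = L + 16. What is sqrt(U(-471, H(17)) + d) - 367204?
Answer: -367204 + 2*sqrt(872695)/15 ≈ -3.6708e+5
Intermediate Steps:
H(L) = -7 - L (H(L) = 9 - (L + 16) = 9 - (16 + L) = 9 + (-16 - L) = -7 - L)
U(F, E) = 746/45 (U(F, E) = 8 - (-772)/90 = 8 - 2*(-193/45) = 8 + 386/45 = 746/45)
d = 15498 (d = 10 - 2*((-119 - 123)*32 + 8*(4 - 4)) = 10 - 2*(-242*32 + 8*0) = 10 - 2*(-7744 + 0) = 10 - 2*(-7744) = 10 + 15488 = 15498)
sqrt(U(-471, H(17)) + d) - 367204 = sqrt(746/45 + 15498) - 367204 = sqrt(698156/45) - 367204 = 2*sqrt(872695)/15 - 367204 = -367204 + 2*sqrt(872695)/15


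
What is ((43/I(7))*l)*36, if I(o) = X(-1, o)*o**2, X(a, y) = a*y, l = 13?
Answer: -20124/343 ≈ -58.671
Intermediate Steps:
I(o) = -o**3 (I(o) = (-o)*o**2 = -o**3)
((43/I(7))*l)*36 = ((43/((-1*7**3)))*13)*36 = ((43/((-1*343)))*13)*36 = ((43/(-343))*13)*36 = ((43*(-1/343))*13)*36 = -43/343*13*36 = -559/343*36 = -20124/343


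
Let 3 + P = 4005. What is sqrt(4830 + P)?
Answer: 8*sqrt(138) ≈ 93.979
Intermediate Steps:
P = 4002 (P = -3 + 4005 = 4002)
sqrt(4830 + P) = sqrt(4830 + 4002) = sqrt(8832) = 8*sqrt(138)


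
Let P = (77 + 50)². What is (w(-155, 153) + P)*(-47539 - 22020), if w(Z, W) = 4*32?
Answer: -1130820663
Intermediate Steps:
w(Z, W) = 128
P = 16129 (P = 127² = 16129)
(w(-155, 153) + P)*(-47539 - 22020) = (128 + 16129)*(-47539 - 22020) = 16257*(-69559) = -1130820663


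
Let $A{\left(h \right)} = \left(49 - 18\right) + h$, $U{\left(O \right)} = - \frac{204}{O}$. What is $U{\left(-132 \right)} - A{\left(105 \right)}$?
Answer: $- \frac{1479}{11} \approx -134.45$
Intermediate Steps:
$A{\left(h \right)} = 31 + h$
$U{\left(-132 \right)} - A{\left(105 \right)} = - \frac{204}{-132} - \left(31 + 105\right) = \left(-204\right) \left(- \frac{1}{132}\right) - 136 = \frac{17}{11} - 136 = - \frac{1479}{11}$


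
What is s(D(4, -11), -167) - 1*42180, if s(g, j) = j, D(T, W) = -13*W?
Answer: -42347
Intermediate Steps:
s(D(4, -11), -167) - 1*42180 = -167 - 1*42180 = -167 - 42180 = -42347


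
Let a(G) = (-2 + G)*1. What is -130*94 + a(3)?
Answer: -12219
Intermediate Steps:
a(G) = -2 + G
-130*94 + a(3) = -130*94 + (-2 + 3) = -12220 + 1 = -12219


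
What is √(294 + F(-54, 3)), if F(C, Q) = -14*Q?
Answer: 6*√7 ≈ 15.875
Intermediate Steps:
√(294 + F(-54, 3)) = √(294 - 14*3) = √(294 - 42) = √252 = 6*√7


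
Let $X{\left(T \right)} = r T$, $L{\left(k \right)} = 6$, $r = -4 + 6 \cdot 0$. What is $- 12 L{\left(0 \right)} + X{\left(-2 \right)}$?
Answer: $-64$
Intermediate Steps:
$r = -4$ ($r = -4 + 0 = -4$)
$X{\left(T \right)} = - 4 T$
$- 12 L{\left(0 \right)} + X{\left(-2 \right)} = \left(-12\right) 6 - -8 = -72 + 8 = -64$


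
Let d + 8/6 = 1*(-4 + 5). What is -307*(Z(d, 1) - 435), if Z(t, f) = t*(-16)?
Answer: 395723/3 ≈ 1.3191e+5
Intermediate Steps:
d = -⅓ (d = -4/3 + 1*(-4 + 5) = -4/3 + 1*1 = -4/3 + 1 = -⅓ ≈ -0.33333)
Z(t, f) = -16*t
-307*(Z(d, 1) - 435) = -307*(-16*(-⅓) - 435) = -307*(16/3 - 435) = -307*(-1289/3) = 395723/3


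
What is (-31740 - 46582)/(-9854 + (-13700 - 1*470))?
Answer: 39161/12012 ≈ 3.2602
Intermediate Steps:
(-31740 - 46582)/(-9854 + (-13700 - 1*470)) = -78322/(-9854 + (-13700 - 470)) = -78322/(-9854 - 14170) = -78322/(-24024) = -78322*(-1/24024) = 39161/12012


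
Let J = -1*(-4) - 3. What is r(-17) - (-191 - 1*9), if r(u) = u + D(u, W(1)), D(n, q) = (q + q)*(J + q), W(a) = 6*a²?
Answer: 267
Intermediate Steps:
J = 1 (J = 4 - 3 = 1)
D(n, q) = 2*q*(1 + q) (D(n, q) = (q + q)*(1 + q) = (2*q)*(1 + q) = 2*q*(1 + q))
r(u) = 84 + u (r(u) = u + 2*(6*1²)*(1 + 6*1²) = u + 2*(6*1)*(1 + 6*1) = u + 2*6*(1 + 6) = u + 2*6*7 = u + 84 = 84 + u)
r(-17) - (-191 - 1*9) = (84 - 17) - (-191 - 1*9) = 67 - (-191 - 9) = 67 - 1*(-200) = 67 + 200 = 267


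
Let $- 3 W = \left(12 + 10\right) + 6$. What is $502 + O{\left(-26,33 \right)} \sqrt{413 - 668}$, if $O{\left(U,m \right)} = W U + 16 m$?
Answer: $502 + \frac{2312 i \sqrt{255}}{3} \approx 502.0 + 12307.0 i$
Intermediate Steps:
$W = - \frac{28}{3}$ ($W = - \frac{\left(12 + 10\right) + 6}{3} = - \frac{22 + 6}{3} = \left(- \frac{1}{3}\right) 28 = - \frac{28}{3} \approx -9.3333$)
$O{\left(U,m \right)} = 16 m - \frac{28 U}{3}$ ($O{\left(U,m \right)} = - \frac{28 U}{3} + 16 m = 16 m - \frac{28 U}{3}$)
$502 + O{\left(-26,33 \right)} \sqrt{413 - 668} = 502 + \left(16 \cdot 33 - - \frac{728}{3}\right) \sqrt{413 - 668} = 502 + \left(528 + \frac{728}{3}\right) \sqrt{-255} = 502 + \frac{2312 i \sqrt{255}}{3}$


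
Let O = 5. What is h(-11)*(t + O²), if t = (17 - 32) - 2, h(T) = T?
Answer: -88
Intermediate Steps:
t = -17 (t = -15 - 2 = -17)
h(-11)*(t + O²) = -11*(-17 + 5²) = -11*(-17 + 25) = -11*8 = -88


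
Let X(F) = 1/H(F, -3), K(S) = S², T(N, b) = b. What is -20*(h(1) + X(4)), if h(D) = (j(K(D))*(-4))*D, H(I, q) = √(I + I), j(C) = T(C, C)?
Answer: 80 - 5*√2 ≈ 72.929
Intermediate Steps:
j(C) = C
H(I, q) = √2*√I (H(I, q) = √(2*I) = √2*√I)
X(F) = √2/(2*√F) (X(F) = 1/(√2*√F) = √2/(2*√F))
h(D) = -4*D³ (h(D) = (D²*(-4))*D = (-4*D²)*D = -4*D³)
-20*(h(1) + X(4)) = -20*(-4*1³ + √2/(2*√4)) = -20*(-4*1 + (½)*√2*(½)) = -20*(-4 + √2/4) = 80 - 5*√2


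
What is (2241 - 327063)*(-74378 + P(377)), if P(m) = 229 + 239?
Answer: 24007594020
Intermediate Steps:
P(m) = 468
(2241 - 327063)*(-74378 + P(377)) = (2241 - 327063)*(-74378 + 468) = -324822*(-73910) = 24007594020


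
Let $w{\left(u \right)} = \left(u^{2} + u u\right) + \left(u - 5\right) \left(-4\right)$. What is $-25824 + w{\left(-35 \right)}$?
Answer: $-23214$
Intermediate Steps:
$w{\left(u \right)} = 20 - 4 u + 2 u^{2}$ ($w{\left(u \right)} = \left(u^{2} + u^{2}\right) + \left(-5 + u\right) \left(-4\right) = 2 u^{2} - \left(-20 + 4 u\right) = 20 - 4 u + 2 u^{2}$)
$-25824 + w{\left(-35 \right)} = -25824 + \left(20 - -140 + 2 \left(-35\right)^{2}\right) = -25824 + \left(20 + 140 + 2 \cdot 1225\right) = -25824 + \left(20 + 140 + 2450\right) = -25824 + 2610 = -23214$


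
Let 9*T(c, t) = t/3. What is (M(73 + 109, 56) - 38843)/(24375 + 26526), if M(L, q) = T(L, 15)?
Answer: -349582/458109 ≈ -0.76310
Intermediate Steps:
T(c, t) = t/27 (T(c, t) = (t/3)/9 = t/27)
M(L, q) = 5/9 (M(L, q) = (1/27)*15 = 5/9)
(M(73 + 109, 56) - 38843)/(24375 + 26526) = (5/9 - 38843)/(24375 + 26526) = -349582/9/50901 = -349582/9*1/50901 = -349582/458109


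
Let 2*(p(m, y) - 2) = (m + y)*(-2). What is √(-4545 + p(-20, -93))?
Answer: I*√4430 ≈ 66.558*I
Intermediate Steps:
p(m, y) = 2 - m - y (p(m, y) = 2 + ((m + y)*(-2))/2 = 2 + (-2*m - 2*y)/2 = 2 + (-m - y) = 2 - m - y)
√(-4545 + p(-20, -93)) = √(-4545 + (2 - 1*(-20) - 1*(-93))) = √(-4545 + (2 + 20 + 93)) = √(-4545 + 115) = √(-4430) = I*√4430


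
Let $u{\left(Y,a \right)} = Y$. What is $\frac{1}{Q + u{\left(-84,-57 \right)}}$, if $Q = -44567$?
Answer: $- \frac{1}{44651} \approx -2.2396 \cdot 10^{-5}$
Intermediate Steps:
$\frac{1}{Q + u{\left(-84,-57 \right)}} = \frac{1}{-44567 - 84} = \frac{1}{-44651} = - \frac{1}{44651}$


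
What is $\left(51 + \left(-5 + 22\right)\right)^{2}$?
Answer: $4624$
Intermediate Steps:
$\left(51 + \left(-5 + 22\right)\right)^{2} = \left(51 + 17\right)^{2} = 68^{2} = 4624$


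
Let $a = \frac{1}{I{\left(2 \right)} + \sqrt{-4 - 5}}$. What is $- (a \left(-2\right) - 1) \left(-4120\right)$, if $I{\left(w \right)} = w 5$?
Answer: $- \frac{531480}{109} + \frac{24720 i}{109} \approx -4876.0 + 226.79 i$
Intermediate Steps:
$I{\left(w \right)} = 5 w$
$a = \frac{10 - 3 i}{109}$ ($a = \frac{1}{5 \cdot 2 + \sqrt{-4 - 5}} = \frac{1}{10 + \sqrt{-9}} = \frac{1}{10 + 3 i} = \frac{10 - 3 i}{109} \approx 0.091743 - 0.027523 i$)
$- (a \left(-2\right) - 1) \left(-4120\right) = - (\left(\frac{10}{109} - \frac{3 i}{109}\right) \left(-2\right) - 1) \left(-4120\right) = - (\left(- \frac{20}{109} + \frac{6 i}{109}\right) - 1) \left(-4120\right) = - (- \frac{129}{109} + \frac{6 i}{109}) \left(-4120\right) = \left(\frac{129}{109} - \frac{6 i}{109}\right) \left(-4120\right) = - \frac{531480}{109} + \frac{24720 i}{109}$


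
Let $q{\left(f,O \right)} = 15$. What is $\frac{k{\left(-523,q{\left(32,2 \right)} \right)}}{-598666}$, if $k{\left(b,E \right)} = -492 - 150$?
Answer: $\frac{321}{299333} \approx 0.0010724$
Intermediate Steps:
$k{\left(b,E \right)} = -642$ ($k{\left(b,E \right)} = -492 - 150 = -642$)
$\frac{k{\left(-523,q{\left(32,2 \right)} \right)}}{-598666} = - \frac{642}{-598666} = \left(-642\right) \left(- \frac{1}{598666}\right) = \frac{321}{299333}$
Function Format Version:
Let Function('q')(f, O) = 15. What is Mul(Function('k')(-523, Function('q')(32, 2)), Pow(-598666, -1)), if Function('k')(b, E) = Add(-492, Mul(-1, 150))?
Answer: Rational(321, 299333) ≈ 0.0010724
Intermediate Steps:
Function('k')(b, E) = -642 (Function('k')(b, E) = Add(-492, -150) = -642)
Mul(Function('k')(-523, Function('q')(32, 2)), Pow(-598666, -1)) = Mul(-642, Pow(-598666, -1)) = Mul(-642, Rational(-1, 598666)) = Rational(321, 299333)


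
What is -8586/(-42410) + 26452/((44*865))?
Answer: 36215312/40353115 ≈ 0.89746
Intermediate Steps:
-8586/(-42410) + 26452/((44*865)) = -8586*(-1/42410) + 26452/38060 = 4293/21205 + 26452*(1/38060) = 4293/21205 + 6613/9515 = 36215312/40353115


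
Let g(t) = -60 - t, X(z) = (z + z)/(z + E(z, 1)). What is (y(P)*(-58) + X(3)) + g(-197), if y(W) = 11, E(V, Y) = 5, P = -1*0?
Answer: -2001/4 ≈ -500.25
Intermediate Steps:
P = 0
X(z) = 2*z/(5 + z) (X(z) = (z + z)/(z + 5) = (2*z)/(5 + z) = 2*z/(5 + z))
(y(P)*(-58) + X(3)) + g(-197) = (11*(-58) + 2*3/(5 + 3)) + (-60 - 1*(-197)) = (-638 + 2*3/8) + (-60 + 197) = (-638 + 2*3*(⅛)) + 137 = (-638 + ¾) + 137 = -2549/4 + 137 = -2001/4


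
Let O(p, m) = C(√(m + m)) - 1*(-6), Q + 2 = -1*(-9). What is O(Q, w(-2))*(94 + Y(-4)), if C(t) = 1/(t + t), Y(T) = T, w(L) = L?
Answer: 540 - 45*I/2 ≈ 540.0 - 22.5*I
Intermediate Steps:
Q = 7 (Q = -2 - 1*(-9) = -2 + 9 = 7)
C(t) = 1/(2*t)
O(p, m) = 6 + √2/(4*√m) (O(p, m) = 1/(2*(√(m + m))) - 1*(-6) = 1/(2*(√(2*m))) + 6 = 1/(2*((√2*√m))) + 6 = (√2/(2*√m))/2 + 6 = √2/(4*√m) + 6 = 6 + √2/(4*√m))
O(Q, w(-2))*(94 + Y(-4)) = (6 + √2/(4*√(-2)))*(94 - 4) = (6 + √2*(-I*√2/2)/4)*90 = (6 - I/4)*90 = 540 - 45*I/2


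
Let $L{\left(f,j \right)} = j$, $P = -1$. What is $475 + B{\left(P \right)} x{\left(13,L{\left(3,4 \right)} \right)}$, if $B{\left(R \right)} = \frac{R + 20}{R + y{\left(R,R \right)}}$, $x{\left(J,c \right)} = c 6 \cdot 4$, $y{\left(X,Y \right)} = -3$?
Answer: $19$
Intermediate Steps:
$x{\left(J,c \right)} = 24 c$ ($x{\left(J,c \right)} = 6 c 4 = 24 c$)
$B{\left(R \right)} = \frac{20 + R}{-3 + R}$ ($B{\left(R \right)} = \frac{R + 20}{R - 3} = \frac{20 + R}{-3 + R}$)
$475 + B{\left(P \right)} x{\left(13,L{\left(3,4 \right)} \right)} = 475 + \frac{20 - 1}{-3 - 1} \cdot 24 \cdot 4 = 475 + \frac{1}{-4} \cdot 19 \cdot 96 = 475 + \left(- \frac{1}{4}\right) 19 \cdot 96 = 475 - 456 = 19$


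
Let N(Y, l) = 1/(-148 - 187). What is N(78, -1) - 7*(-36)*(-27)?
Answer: -2279341/335 ≈ -6804.0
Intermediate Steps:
N(Y, l) = -1/335 (N(Y, l) = 1/(-335) = -1/335)
N(78, -1) - 7*(-36)*(-27) = -1/335 - 7*(-36)*(-27) = -1/335 + 252*(-27) = -1/335 - 6804 = -2279341/335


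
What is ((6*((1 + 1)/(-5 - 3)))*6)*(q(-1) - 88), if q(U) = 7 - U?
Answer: 720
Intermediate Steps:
((6*((1 + 1)/(-5 - 3)))*6)*(q(-1) - 88) = ((6*((1 + 1)/(-5 - 3)))*6)*((7 - 1*(-1)) - 88) = ((6*(2/(-8)))*6)*((7 + 1) - 88) = ((6*(2*(-⅛)))*6)*(8 - 88) = ((6*(-¼))*6)*(-80) = -3/2*6*(-80) = -9*(-80) = 720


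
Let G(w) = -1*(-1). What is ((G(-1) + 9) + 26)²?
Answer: 1296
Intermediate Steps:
G(w) = 1
((G(-1) + 9) + 26)² = ((1 + 9) + 26)² = (10 + 26)² = 36² = 1296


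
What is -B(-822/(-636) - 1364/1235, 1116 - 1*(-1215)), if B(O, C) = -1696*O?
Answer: 393776/1235 ≈ 318.85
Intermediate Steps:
-B(-822/(-636) - 1364/1235, 1116 - 1*(-1215)) = -(-1696)*(-822/(-636) - 1364/1235) = -(-1696)*(-822*(-1/636) - 1364*1/1235) = -(-1696)*(137/106 - 1364/1235) = -(-1696)*24611/130910 = -1*(-393776/1235) = 393776/1235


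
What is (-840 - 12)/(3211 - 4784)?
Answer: 852/1573 ≈ 0.54164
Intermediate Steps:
(-840 - 12)/(3211 - 4784) = -852/(-1573) = -852*(-1/1573) = 852/1573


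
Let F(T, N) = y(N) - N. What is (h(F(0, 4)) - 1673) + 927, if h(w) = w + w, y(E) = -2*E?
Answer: -770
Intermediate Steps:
F(T, N) = -3*N (F(T, N) = -2*N - N = -3*N)
h(w) = 2*w
(h(F(0, 4)) - 1673) + 927 = (2*(-3*4) - 1673) + 927 = (2*(-12) - 1673) + 927 = (-24 - 1673) + 927 = -1697 + 927 = -770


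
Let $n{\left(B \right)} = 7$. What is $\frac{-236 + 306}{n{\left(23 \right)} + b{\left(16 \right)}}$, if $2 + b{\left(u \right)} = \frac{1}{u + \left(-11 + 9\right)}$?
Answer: $\frac{980}{71} \approx 13.803$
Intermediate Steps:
$b{\left(u \right)} = -2 + \frac{1}{-2 + u}$ ($b{\left(u \right)} = -2 + \frac{1}{u + \left(-11 + 9\right)} = -2 + \frac{1}{u - 2} = -2 + \frac{1}{-2 + u}$)
$\frac{-236 + 306}{n{\left(23 \right)} + b{\left(16 \right)}} = \frac{-236 + 306}{7 + \frac{5 - 32}{-2 + 16}} = \frac{70}{7 + \frac{5 - 32}{14}} = \frac{70}{7 + \frac{1}{14} \left(-27\right)} = \frac{70}{7 - \frac{27}{14}} = \frac{70}{\frac{71}{14}} = 70 \cdot \frac{14}{71} = \frac{980}{71}$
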